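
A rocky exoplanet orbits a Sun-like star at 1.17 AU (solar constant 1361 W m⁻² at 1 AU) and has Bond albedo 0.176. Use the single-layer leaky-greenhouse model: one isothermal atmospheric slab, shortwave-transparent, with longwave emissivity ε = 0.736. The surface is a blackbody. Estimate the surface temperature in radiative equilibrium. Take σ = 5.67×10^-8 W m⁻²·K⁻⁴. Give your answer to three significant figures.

Irradiance scales as 1/d², so S = 1361 W m⁻² × (1/1.17)² = 994.2 W m⁻².
At the top of the atmosphere, σT_e⁴ = S(1−α)/4 = 204.8 W m⁻², giving T_e = 245.2 K.
Surface balance with a leaky layer gives σT_s⁴ = σT_e⁴·2/(2−ε), so T_s = T_e·[2/(2−0.736)]^(1/4) = 275.0 K.

275 K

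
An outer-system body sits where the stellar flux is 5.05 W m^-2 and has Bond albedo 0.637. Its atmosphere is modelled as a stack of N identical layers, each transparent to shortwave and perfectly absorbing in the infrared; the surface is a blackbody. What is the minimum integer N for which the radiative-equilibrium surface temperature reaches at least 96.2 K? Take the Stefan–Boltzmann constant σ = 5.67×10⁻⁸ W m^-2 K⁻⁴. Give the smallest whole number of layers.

The effective emission temperature is T_e = [S(1−α)/(4σ)]^¼ = 53.32 K.
Need (N+1)T_e⁴ ≥ T_s⁴, i.e. N+1 ≥ (96.2/53.32)⁴ = 10.596.
So N ≥ 9.596; the smallest integer is N = 10.

10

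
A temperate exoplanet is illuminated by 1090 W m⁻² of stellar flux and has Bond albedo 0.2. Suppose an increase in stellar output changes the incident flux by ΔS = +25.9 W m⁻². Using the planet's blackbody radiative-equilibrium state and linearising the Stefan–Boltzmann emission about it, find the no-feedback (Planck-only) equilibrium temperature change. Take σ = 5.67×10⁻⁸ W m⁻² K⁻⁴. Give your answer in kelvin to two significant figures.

The baseline emission temperature is T_e = 249.0 K.
ΔF = Δ[S(1−α)]/4 = (1−0.2)·+25.9/4 = 5.180 W m⁻².
Planck response: λ_P = 4σT_e³ = 4·5.67×10⁻⁸·(249.0)³ = 3.502 W m⁻²/K.
So ΔT₀ = 5.180/3.502 = 1.48 K.

1.5 kelvin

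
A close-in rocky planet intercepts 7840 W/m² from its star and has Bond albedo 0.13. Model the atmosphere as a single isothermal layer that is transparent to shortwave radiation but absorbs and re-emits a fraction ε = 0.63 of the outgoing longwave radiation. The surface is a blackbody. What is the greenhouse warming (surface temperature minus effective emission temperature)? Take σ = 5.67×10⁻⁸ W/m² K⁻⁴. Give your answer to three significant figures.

The planet radiates to space at T_e = [S(1−α)/(4σ)]^(1/4) = 416.4 K.
The surface balance (absorbed SW + ε·downward IR = σT_s⁴) with T_a⁴ = T_s⁴/2 reduces to T_s = T_e·[2/(2−ε)]^¼ = 457.7 K.
Greenhouse warming: T_s − T_e = 41.31 K.

41.3 K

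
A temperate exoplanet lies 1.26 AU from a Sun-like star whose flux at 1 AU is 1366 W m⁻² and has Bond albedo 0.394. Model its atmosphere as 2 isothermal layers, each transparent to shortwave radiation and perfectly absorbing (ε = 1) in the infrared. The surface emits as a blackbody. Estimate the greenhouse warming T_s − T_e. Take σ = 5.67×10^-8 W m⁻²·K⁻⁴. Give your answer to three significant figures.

69.2 K

Irradiance scales as 1/d², so S = 1366 W m⁻² × (1/1.26)² = 860.4 W m⁻².
OLR = S(1−α)/4 = 130.4 W m⁻²; the top layer radiates at T_e = 219.0 K.
T_s = (N+1)^(1/4)·T_e = 288.2 K.
Warming: T_s − T_e = 69.21 K.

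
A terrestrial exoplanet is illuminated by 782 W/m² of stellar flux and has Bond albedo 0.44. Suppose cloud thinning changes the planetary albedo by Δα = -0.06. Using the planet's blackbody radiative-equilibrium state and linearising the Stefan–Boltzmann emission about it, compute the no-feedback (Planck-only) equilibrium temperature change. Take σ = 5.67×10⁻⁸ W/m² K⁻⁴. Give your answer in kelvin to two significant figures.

The baseline emission temperature is T_e = 209.6 K.
ΔF = −(S/4)Δα = −(782.0/4)×(-0.06) = 11.73 W/m².
The Planck feedback parameter is 4σT_e³ = 2.089 W/m²/K.
So ΔT₀ = 11.73/2.089 = 5.61 K.

5.6 K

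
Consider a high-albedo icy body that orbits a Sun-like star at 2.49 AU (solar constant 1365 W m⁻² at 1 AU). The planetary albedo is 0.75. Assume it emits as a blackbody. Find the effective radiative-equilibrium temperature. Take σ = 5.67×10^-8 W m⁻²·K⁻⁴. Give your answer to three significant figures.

125 K

Irradiance scales as 1/d², so S = 1365 W m⁻² × (1/2.49)² = 220.2 W m⁻².
Averaging over the sphere, the absorbed flux is S(1−α)/4 = 13.76 W m⁻².
Set σT⁴ = 13.76 → T = (13.76/σ)^(1/4) = 124.8 K.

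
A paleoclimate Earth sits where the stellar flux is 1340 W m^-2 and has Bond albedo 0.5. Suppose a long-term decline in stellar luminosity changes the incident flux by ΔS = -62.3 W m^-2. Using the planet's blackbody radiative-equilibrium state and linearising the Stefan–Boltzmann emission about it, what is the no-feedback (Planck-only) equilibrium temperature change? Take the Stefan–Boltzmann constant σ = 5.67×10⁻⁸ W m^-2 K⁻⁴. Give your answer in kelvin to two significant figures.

Reference equilibrium: T_e = [S(1−α)/(4σ)]^(1/4) = 233.1 K.
TOA radiative forcing: ΔF = (1−α)ΔS/4 = 0.5·(-62.3)/4 = -7.787 W m^-2.
The Planck feedback parameter is 4σT_e³ = 2.874 W m^-2/K.
So ΔT₀ = -7.787/2.874 = -2.71 K.

-2.7 kelvin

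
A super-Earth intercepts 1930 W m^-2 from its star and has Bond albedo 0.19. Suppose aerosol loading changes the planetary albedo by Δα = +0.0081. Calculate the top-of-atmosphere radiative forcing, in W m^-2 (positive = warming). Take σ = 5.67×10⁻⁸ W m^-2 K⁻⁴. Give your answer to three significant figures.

The change in absorbed flux is Δ[S(1−α)/4] = −SΔα/4 = -3.908 W m^-2.

-3.91 W m^-2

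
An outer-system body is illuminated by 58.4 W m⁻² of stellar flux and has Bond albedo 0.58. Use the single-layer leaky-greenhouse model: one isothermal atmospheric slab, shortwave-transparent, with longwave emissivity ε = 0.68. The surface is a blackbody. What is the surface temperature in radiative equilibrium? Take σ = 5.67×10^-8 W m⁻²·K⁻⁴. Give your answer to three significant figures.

113 K

The planet radiates to space at T_e = [S(1−α)/(4σ)]^(1/4) = 102.0 K.
For a single slab of emissivity ε, T_s⁴ = 2T_e⁴/(2−ε); thus T_s = 102.0·(1.515)^(1/4) = 113.1 K.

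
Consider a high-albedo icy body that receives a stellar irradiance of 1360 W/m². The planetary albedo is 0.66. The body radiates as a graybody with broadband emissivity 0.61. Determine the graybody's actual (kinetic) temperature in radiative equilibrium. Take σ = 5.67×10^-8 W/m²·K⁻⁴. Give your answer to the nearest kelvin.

240 K

Averaging over the sphere, the absorbed flux is S(1−α)/4 = 115.6 W/m².
Equating to εσT⁴ with ε = 0.61: T = (115.6/0.61σ)^(1/4) = 240.4 K.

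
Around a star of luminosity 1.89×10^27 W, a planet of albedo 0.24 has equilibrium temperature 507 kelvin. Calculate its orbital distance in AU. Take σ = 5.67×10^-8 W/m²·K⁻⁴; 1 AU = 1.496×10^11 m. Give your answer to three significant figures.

Required flux: S = 4σT⁴/(1−α) = 19720 W/m².
Then d = [L/(4πS)]^(1/2) = 8.734×10^10 m, i.e. 0.5838 AU.

0.584 AU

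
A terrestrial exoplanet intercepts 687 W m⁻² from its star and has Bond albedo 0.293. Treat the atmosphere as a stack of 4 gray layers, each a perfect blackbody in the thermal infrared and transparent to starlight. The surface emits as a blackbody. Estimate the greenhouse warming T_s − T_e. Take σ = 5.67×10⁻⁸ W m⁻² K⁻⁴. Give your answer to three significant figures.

OLR = S(1−α)/4 = 121.4 W m⁻²; the top layer radiates at T_e = 215.1 K.
Surface: T_s = (5)^¼·T_e = 321.7 K.
Warming: T_s − T_e = 106.6 K.

107 K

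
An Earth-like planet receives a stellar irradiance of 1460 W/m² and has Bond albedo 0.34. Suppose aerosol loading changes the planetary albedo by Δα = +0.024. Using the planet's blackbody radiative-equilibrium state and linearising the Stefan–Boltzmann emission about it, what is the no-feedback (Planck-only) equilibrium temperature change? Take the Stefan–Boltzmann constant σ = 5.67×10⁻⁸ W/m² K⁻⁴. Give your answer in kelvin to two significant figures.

The baseline emission temperature is T_e = 255.3 K.
The change in absorbed flux is Δ[S(1−α)/4] = −SΔα/4 = -8.760 W/m².
The Planck feedback parameter is 4σT_e³ = 3.774 W/m²/K.
Hence the no-feedback warming is ΔF/(4σT_e³) = -2.32 K.

-2.3 kelvin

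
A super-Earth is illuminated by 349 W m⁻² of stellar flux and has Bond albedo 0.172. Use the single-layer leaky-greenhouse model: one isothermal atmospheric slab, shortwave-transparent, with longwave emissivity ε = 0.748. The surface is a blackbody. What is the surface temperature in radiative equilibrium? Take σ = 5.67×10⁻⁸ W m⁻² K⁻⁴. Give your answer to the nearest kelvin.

The planet radiates to space at T_e = [S(1−α)/(4σ)]^(1/4) = 188.9 K.
The surface balance (absorbed SW + ε·downward IR = σT_s⁴) with T_a⁴ = T_s⁴/2 reduces to T_s = T_e·[2/(2−ε)]^¼ = 212.4 K.

212 K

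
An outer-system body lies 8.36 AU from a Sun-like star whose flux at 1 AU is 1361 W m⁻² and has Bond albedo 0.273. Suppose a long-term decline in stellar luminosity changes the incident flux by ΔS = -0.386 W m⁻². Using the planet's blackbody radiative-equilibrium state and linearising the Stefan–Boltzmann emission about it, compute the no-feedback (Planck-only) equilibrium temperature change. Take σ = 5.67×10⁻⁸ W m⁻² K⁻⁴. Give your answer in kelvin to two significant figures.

By the inverse-square law, S = 1361/8.36² = 19.47 W m⁻².
Reference equilibrium: T_e = [S(1−α)/(4σ)]^(1/4) = 88.89 K.
TOA radiative forcing: ΔF = (1−α)ΔS/4 = 0.727·(-0.386)/4 = -0.07016 W m⁻².
Planck response: λ_P = 4σT_e³ = 4·5.67×10⁻⁸·(88.89)³ = 0.1593 W m⁻²/K.
Hence the no-feedback warming is ΔF/(4σT_e³) = -0.440 K.

-0.44 kelvin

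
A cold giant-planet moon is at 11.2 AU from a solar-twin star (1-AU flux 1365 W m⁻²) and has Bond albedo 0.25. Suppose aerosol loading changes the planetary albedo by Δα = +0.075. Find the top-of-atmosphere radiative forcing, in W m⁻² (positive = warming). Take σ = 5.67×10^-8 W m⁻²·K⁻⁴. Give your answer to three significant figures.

-0.204 W m⁻²

Flux at the orbit: S = 1365/(11.2)² = 10.88 W m⁻².
The change in absorbed flux is Δ[S(1−α)/4] = −SΔα/4 = -0.2040 W m⁻².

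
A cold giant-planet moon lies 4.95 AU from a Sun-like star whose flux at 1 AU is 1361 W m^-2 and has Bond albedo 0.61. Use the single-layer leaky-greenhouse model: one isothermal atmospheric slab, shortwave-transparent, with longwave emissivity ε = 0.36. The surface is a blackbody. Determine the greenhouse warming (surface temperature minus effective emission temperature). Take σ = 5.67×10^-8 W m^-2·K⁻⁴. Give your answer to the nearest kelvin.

By the inverse-square law, S = 1361/4.95² = 55.55 W m^-2.
At the top of the atmosphere, σT_e⁴ = S(1−α)/4 = 5.416 W m^-2, giving T_e = 98.86 K.
Surface balance with a leaky layer gives σT_s⁴ = σT_e⁴·2/(2−ε), so T_s = T_e·[2/(2−0.36)]^(1/4) = 103.9 K.
The atmosphere warms the surface by 5.028 K.

5 K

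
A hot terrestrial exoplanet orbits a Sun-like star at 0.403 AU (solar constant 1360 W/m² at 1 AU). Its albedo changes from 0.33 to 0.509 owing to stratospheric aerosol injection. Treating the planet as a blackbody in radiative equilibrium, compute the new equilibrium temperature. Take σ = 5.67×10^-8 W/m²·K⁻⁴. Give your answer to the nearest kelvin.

By the inverse-square law, S = 1360/0.403² = 8374 W/m².
T₂ = [S(1−α₂)/(4σ)]^(1/4) = [8374·0.491/(4σ)]^(1/4) = 366.9 K.

367 K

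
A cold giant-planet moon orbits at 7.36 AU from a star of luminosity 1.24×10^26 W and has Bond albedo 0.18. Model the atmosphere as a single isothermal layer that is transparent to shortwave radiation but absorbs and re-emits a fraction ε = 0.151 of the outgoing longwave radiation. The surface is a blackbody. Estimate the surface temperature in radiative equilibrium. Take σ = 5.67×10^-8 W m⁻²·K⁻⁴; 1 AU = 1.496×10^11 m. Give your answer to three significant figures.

75.1 K

d = 7.36 × 1.496×10^11 m = 1.101×10^12 m.
Flux at the orbit: S = L/(4πd²) = 1.24×10^26/(4π·(1.10×10^12)²) = 8.139 W m⁻².
At the top of the atmosphere, σT_e⁴ = S(1−α)/4 = 1.669 W m⁻², giving T_e = 73.65 K.
The surface balance (absorbed SW + ε·downward IR = σT_s⁴) with T_a⁴ = T_s⁴/2 reduces to T_s = T_e·[2/(2−ε)]^¼ = 75.11 K.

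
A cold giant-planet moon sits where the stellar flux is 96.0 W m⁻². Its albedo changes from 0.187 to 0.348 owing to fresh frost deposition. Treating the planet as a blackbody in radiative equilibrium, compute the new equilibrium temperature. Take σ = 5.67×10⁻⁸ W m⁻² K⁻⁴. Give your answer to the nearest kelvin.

With the new albedo, S(1−α₂)/4 = 15.65 W m⁻², so T₂ = 128.9 K.

129 kelvin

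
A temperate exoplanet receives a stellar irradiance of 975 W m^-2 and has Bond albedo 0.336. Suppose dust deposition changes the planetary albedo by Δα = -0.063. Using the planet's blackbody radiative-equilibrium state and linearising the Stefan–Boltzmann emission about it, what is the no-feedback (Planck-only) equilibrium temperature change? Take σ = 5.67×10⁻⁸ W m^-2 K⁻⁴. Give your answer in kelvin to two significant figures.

Unperturbed T_e = [975.0·(1−0.336)/(4σ)]^¼ = 231.1 K.
ΔF = −(S/4)Δα = −(975.0/4)×(-0.063) = 15.36 W m^-2.
The Planck feedback parameter is 4σT_e³ = 2.801 W m^-2/K.
ΔT₀ = ΔF/λ_P = 15.36/2.801 = 5.48 K.

5.5 K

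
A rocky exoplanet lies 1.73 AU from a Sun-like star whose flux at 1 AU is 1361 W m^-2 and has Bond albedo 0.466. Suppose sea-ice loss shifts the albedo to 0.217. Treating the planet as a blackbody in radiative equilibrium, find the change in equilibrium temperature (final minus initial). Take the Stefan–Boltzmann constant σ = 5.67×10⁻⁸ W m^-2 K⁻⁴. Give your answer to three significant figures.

By the inverse-square law, S = 1361/1.73² = 454.7 W m^-2.
With α = 0.466, T₁ = 180.9 K.
Final:   T₂ = [S(1−0.217)/(4σ)]^(1/4) = 199.1 K.
Change: 199.1 − 180.9 = 18.16 K.

18.2 K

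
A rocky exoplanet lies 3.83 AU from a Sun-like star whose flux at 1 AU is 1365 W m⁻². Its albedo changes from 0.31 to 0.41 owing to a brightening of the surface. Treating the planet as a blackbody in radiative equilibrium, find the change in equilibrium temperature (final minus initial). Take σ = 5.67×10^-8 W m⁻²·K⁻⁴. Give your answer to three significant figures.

-4.98 K

By the inverse-square law, S = 1365/3.83² = 93.05 W m⁻².
Before: T₁ = [93.05·0.69/(4σ)]^(1/4) = 129.7 K.
With α = 0.41, T₂ = 124.7 K.
Change: 124.7 − 129.7 = -4.979 K.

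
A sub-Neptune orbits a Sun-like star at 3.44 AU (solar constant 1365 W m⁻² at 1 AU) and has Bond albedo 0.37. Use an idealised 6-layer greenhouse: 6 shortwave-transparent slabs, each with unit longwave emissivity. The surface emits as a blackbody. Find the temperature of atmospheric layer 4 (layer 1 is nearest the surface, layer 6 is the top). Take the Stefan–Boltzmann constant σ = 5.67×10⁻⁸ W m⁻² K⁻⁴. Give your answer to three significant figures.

176 kelvin

By the inverse-square law, S = 1365/3.44² = 115.3 W m⁻².
OLR = S(1−α)/4 = 18.17 W m⁻²; the top layer radiates at T_e = 133.8 K.
In the N-layer model, layer k (counted from the surface) has T_k = (N+1−k)^(1/4)·T_e.
With k = 4: T_4 = (6+1−4)^¼·133.8 K = 176.1 K.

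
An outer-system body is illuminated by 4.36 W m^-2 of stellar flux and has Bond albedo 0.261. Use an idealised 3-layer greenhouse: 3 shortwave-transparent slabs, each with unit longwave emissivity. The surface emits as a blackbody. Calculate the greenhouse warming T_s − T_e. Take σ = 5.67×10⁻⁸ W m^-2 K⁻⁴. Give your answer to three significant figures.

25.4 kelvin

Top-of-atmosphere balance: σT_e⁴ = S(1−α)/4 = 0.8055 W m^-2 → T_e = 61.39 K.
Surface: T_s = (4)^¼·T_e = 86.82 K.
Warming: T_s − T_e = 25.43 K.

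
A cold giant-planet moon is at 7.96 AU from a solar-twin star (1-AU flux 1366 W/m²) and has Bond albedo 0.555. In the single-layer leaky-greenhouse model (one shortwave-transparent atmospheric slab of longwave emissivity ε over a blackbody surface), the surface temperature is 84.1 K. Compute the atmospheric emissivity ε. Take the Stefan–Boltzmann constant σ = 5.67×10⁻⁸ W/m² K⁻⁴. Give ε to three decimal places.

0.309

Flux at the orbit: S = 1366/(7.96)² = 21.56 W/m².
Effective temperature: T_e = [S(1−α)/(4σ)]^(1/4) = 80.65 K.
T_s⁴ = T_e⁴·2/(2−ε) → ε = 2 − 2(T_e/T_s)⁴ = 2 − 2·(80.65/84.1)⁴ = 0.3088.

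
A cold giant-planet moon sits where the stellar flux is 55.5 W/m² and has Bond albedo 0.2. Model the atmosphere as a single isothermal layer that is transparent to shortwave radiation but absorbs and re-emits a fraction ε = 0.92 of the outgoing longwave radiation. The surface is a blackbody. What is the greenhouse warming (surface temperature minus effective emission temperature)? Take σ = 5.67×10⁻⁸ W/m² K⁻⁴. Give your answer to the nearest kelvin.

At the top of the atmosphere, σT_e⁴ = S(1−α)/4 = 11.10 W/m², giving T_e = 118.3 K.
Surface balance with a leaky layer gives σT_s⁴ = σT_e⁴·2/(2−ε), so T_s = T_e·[2/(2−0.92)]^(1/4) = 138.0 K.
The atmosphere warms the surface by 19.70 K.

20 K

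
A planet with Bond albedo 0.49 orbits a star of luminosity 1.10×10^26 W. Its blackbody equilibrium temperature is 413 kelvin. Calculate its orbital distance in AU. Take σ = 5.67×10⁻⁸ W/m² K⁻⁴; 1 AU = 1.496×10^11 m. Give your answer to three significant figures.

Energy balance gives S = 4σT⁴/(1−α) = 12940 W/m².
S = L/(4πd²) → d = √(L/4πS) = √(1.10×10^26/(4π·12940)) = 2.601×10^10 m = 0.1739 AU.

0.174 AU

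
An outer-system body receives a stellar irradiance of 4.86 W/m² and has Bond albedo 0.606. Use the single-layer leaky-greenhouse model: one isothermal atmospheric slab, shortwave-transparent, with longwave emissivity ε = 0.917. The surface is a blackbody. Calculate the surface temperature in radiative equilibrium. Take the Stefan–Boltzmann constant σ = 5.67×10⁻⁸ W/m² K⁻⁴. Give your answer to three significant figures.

Effective emission temperature (TOA balance): σT_e⁴ = S(1−α)/4 = 0.4787 W/m² → T_e = 53.90 K.
For a single slab of emissivity ε, T_s⁴ = 2T_e⁴/(2−ε); thus T_s = 53.90·(1.847)^(1/4) = 62.84 K.

62.8 K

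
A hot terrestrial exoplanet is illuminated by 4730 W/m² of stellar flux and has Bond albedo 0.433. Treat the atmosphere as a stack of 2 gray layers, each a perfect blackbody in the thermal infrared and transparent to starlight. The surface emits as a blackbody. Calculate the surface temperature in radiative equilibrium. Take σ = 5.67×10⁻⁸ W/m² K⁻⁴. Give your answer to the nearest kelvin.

434 K

OLR = S(1−α)/4 = 670.5 W/m²; the top layer radiates at T_e = 329.8 K.
With N = 2 opaque layers, T_s = (N+1)^(1/4)·T_e = 3^(1/4)·329.8 = 434.0 K.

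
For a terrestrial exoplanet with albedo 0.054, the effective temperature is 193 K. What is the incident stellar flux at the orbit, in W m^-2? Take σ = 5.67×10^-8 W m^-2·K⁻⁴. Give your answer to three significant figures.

333 W m^-2

Invert the energy balance for S: S = 4σT⁴/(1−α).
σT⁴ = 5.67×10⁻⁸·(193)⁴ = 78.67 W m^-2.
So S = 4×78.67/(1−0.054) = 332.6 W m^-2.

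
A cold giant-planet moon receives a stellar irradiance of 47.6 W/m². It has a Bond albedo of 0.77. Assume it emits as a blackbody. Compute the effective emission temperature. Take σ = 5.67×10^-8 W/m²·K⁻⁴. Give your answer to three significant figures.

83.4 kelvin

Averaging over the sphere, the absorbed flux is S(1−α)/4 = 2.737 W/m².
Balancing against σT⁴: T = (2.737/5.67×10⁻⁸)^(1/4) = 83.35 K.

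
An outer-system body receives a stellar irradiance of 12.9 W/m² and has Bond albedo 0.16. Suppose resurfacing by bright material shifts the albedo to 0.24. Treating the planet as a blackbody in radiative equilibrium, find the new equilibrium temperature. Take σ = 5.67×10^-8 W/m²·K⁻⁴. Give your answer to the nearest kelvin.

New equilibrium: T₂ = [(1−0.24)·12.90/(4σ)]^(1/4) = 81.08 K.

81 K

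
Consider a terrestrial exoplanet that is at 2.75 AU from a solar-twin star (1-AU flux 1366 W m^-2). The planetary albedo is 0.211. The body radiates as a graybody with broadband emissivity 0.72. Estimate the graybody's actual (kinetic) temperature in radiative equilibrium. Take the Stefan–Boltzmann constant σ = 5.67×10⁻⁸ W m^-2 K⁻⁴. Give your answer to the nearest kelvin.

Irradiance scales as 1/d², so S = 1366 W m^-2 × (1/2.75)² = 180.6 W m^-2.
Averaging over the sphere, the absorbed flux is S(1−α)/4 = 35.63 W m^-2.
Equating to εσT⁴ with ε = 0.72: T = (35.63/0.72σ)^(1/4) = 171.9 K.

172 K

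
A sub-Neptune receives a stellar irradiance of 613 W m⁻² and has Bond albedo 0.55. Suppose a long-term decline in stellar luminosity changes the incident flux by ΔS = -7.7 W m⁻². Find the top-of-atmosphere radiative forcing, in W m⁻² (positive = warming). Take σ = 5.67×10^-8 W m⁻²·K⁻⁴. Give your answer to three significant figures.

-0.866 W m⁻²

TOA radiative forcing: ΔF = (1−α)ΔS/4 = 0.45·(-7.7)/4 = -0.8662 W m⁻².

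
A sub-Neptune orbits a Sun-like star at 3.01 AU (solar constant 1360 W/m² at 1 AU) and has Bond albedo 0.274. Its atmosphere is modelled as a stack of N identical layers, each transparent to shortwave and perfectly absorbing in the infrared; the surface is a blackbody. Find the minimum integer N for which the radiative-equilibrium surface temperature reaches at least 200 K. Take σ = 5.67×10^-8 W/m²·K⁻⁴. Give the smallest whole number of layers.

Irradiance scales as 1/d², so S = 1360 W/m² × (1/3.01)² = 150.1 W/m².
OLR = S(1−α)/4 = 27.24 W/m²; the top layer radiates at T_e = 148.1 K.
Need (N+1)T_e⁴ ≥ T_s⁴, i.e. N+1 ≥ (200/148.1)⁴ = 3.330.
So N ≥ 2.330; the smallest integer is N = 3.

3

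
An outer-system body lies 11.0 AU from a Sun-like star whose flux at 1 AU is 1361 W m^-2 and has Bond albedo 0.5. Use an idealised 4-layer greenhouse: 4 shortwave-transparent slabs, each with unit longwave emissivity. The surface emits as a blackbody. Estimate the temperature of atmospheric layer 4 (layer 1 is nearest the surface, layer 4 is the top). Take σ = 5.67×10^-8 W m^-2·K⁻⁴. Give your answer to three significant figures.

70.6 kelvin

Flux at the orbit: S = 1361/(11.0)² = 11.25 W m^-2.
The effective emission temperature is T_e = [S(1−α)/(4σ)]^¼ = 70.57 K.
Each opaque layer satisfies 2T_j⁴ = T_{j−1}⁴ + T_{j+1}⁴, giving T_k⁴ = (N+1−k)T_e⁴.
T_4 = (1)^(1/4)·70.57 = 70.57 K.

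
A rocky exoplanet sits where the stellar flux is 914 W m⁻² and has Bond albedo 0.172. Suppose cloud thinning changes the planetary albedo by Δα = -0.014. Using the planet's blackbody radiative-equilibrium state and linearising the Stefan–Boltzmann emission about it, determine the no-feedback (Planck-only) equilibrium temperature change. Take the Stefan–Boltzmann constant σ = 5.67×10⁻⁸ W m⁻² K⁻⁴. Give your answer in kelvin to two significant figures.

1.0 kelvin

Unperturbed T_e = [914.0·(1−0.172)/(4σ)]^¼ = 240.3 K.
ΔF = −(S/4)Δα = −(914.0/4)×(-0.014) = 3.199 W m⁻².
Linearising σT⁴ gives d(σT⁴)/dT = 4σT_e³ = 3.149 W m⁻² per K.
Hence the no-feedback warming is ΔF/(4σT_e³) = 1.02 K.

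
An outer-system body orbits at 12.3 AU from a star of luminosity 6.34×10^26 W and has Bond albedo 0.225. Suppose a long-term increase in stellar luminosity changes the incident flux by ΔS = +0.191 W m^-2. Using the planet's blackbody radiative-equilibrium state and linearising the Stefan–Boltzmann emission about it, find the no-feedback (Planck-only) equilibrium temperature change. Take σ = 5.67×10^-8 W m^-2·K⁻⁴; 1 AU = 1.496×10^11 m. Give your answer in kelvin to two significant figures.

d = 12.3 × 1.496×10^11 m = 1.840×10^12 m.
Flux at the orbit: S = L/(4πd²) = 6.34×10^26/(4π·(1.84×10^12)²) = 14.90 W m^-2.
Reference equilibrium: T_e = [S(1−α)/(4σ)]^(1/4) = 84.47 K.
ΔF = Δ[S(1−α)]/4 = (1−0.225)·+0.191/4 = 0.03701 W m^-2.
Planck response: λ_P = 4σT_e³ = 4·5.67×10⁻⁸·(84.47)³ = 0.1367 W m^-2/K.
So ΔT₀ = 0.03701/0.1367 = 0.271 K.

0.27 K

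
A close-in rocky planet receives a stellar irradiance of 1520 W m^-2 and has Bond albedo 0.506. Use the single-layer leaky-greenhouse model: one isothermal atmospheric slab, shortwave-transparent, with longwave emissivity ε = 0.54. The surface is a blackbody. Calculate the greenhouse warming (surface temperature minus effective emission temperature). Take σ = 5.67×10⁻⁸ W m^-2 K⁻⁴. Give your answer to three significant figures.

At the top of the atmosphere, σT_e⁴ = S(1−α)/4 = 187.7 W m^-2, giving T_e = 239.9 K.
Surface balance with a leaky layer gives σT_s⁴ = σT_e⁴·2/(2−ε), so T_s = T_e·[2/(2−0.54)]^(1/4) = 259.5 K.
Greenhouse warming: T_s − T_e = 19.63 K.

19.6 K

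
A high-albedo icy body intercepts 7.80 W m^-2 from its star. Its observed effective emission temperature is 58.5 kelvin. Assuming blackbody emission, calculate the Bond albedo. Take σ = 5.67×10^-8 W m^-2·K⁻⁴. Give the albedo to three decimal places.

Rearranging the radiative balance, α = 1 − 4σT⁴/S.
σT⁴ = 0.6641 W m^-2, so 4σT⁴ = 2.656 W m^-2.
Hence α = 1 − 2.656/7.800 = 0.6595.

0.659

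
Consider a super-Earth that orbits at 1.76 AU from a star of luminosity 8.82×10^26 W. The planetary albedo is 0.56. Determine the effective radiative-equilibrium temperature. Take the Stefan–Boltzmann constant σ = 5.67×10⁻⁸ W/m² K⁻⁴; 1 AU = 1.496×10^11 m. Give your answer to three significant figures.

211 kelvin

d = 1.76 × 1.496×10^11 m = 2.633×10^11 m.
Flux at the orbit: S = L/(4πd²) = 8.82×10^26/(4π·(2.63×10^11)²) = 1012 W/m².
The planet absorbs (1−α)S over its disc πR² and re-emits over 4πR², so the mean absorbed flux is (1−0.56)·1012/4 = 111.4 W/m².
Balancing against σT⁴: T = (111.4/5.67×10⁻⁸)^(1/4) = 210.5 K.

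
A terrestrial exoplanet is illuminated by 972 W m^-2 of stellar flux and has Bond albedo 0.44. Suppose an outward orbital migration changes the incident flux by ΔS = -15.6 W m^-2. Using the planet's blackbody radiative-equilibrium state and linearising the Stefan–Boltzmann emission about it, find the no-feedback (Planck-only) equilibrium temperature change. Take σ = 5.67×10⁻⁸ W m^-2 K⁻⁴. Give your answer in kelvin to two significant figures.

The baseline emission temperature is T_e = 221.3 K.
ΔF = Δ[S(1−α)]/4 = (1−0.44)·-15.6/4 = -2.184 W m^-2.
The Planck feedback parameter is 4σT_e³ = 2.459 W m^-2/K.
So ΔT₀ = -2.184/2.459 = -0.888 K.

-0.89 kelvin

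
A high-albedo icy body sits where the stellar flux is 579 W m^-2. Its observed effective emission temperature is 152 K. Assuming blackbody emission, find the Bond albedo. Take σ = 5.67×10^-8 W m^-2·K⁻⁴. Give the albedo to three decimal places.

0.791

From σT⁴ = S(1−α)/4 we invert for α: 1−α = 4σT⁴/S.
σT⁴ = 30.27 W m^-2, so 4σT⁴ = 121.1 W m^-2.
1−α = 121.1/579.0 = 0.2091, so α = 0.7909.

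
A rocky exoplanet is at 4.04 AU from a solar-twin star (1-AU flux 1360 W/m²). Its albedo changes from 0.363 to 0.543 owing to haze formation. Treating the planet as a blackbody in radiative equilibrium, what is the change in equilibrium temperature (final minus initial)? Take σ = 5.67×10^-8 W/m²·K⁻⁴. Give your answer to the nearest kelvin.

-10 K

Flux at the orbit: S = 1360/(4.04)² = 83.33 W/m².
Initial: T₁ = [S(1−0.363)/(4σ)]^(1/4) = 123.7 K.
Final:   T₂ = [S(1−0.543)/(4σ)]^(1/4) = 113.8 K.
Change: 113.8 − 123.7 = -9.854 K.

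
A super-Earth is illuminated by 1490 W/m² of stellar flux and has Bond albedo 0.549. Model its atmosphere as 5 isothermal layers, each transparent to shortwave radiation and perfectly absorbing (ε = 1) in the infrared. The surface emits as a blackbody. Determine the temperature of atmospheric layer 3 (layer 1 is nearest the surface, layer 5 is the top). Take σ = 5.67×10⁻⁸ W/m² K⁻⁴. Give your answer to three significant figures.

OLR = S(1−α)/4 = 168.0 W/m²; the top layer radiates at T_e = 233.3 K.
Each opaque layer satisfies 2T_j⁴ = T_{j−1}⁴ + T_{j+1}⁴, giving T_k⁴ = (N+1−k)T_e⁴.
T_3 = (3)^(1/4)·233.3 = 307.1 K.

307 K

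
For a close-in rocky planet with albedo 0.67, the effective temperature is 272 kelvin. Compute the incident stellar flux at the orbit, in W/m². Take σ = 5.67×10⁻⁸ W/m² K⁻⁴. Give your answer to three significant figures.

From S(1−α)/4 = σT⁴: S = 4σT⁴/(1−α).
The emitted flux is σT⁴ = 310.4 W/m².
S = 4·310.4/0.33 = 3762 W/m².

3760 W/m²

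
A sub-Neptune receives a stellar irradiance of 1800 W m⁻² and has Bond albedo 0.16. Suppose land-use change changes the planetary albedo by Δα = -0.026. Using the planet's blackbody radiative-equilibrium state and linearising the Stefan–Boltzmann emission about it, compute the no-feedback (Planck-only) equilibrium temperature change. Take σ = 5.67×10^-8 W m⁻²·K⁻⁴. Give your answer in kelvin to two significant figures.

2.2 K

The baseline emission temperature is T_e = 285.7 K.
The change in absorbed flux is Δ[S(1−α)/4] = −SΔα/4 = 11.70 W m⁻².
Planck response: λ_P = 4σT_e³ = 4·5.67×10⁻⁸·(285.7)³ = 5.291 W m⁻²/K.
ΔT₀ = ΔF/λ_P = 11.70/5.291 = 2.21 K.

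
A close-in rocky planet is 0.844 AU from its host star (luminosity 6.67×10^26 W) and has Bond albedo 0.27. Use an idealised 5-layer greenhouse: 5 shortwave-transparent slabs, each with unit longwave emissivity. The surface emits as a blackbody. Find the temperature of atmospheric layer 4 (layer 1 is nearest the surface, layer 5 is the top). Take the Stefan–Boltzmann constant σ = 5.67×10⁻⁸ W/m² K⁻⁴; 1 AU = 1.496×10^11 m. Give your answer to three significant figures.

383 K

Orbital distance: d = 0.844 AU = 1.263×10^11 m.
Flux at the orbit: S = L/(4πd²) = 6.67×10^26/(4π·(1.26×10^11)²) = 3329 W/m².
OLR = S(1−α)/4 = 607.6 W/m²; the top layer radiates at T_e = 321.7 K.
In the N-layer model, layer k (counted from the surface) has T_k = (N+1−k)^(1/4)·T_e.
T_4 = (2)^(1/4)·321.7 = 382.6 K.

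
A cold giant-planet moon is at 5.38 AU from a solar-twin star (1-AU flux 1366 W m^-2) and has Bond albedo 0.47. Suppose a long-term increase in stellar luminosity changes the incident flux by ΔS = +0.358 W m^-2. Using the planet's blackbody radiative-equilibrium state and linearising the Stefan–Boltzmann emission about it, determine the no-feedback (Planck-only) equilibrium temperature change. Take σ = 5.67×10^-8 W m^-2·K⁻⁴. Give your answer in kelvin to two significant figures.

0.19 K

By the inverse-square law, S = 1366/5.38² = 47.19 W m^-2.
The baseline emission temperature is T_e = 102.5 K.
ΔF = Δ[S(1−α)]/4 = (1−0.47)·+0.358/4 = 0.04743 W m^-2.
The Planck feedback parameter is 4σT_e³ = 0.2441 W m^-2/K.
ΔT₀ = ΔF/λ_P = 0.04743/0.2441 = 0.194 K.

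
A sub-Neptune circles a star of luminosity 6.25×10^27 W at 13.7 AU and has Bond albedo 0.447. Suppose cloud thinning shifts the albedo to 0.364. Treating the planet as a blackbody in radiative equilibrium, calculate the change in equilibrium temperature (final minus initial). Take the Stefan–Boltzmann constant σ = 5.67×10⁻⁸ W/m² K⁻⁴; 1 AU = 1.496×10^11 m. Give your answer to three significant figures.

4.64 K

d = 13.7 × 1.496×10^11 m = 2.050×10^12 m.
Spreading L over a sphere of radius d: S = 6.25×10^27/(4π·2.05×10^12²) = 118.4 W/m².
With α = 0.447, T₁ = 130.4 K.
Final:   T₂ = [S(1−0.364)/(4σ)]^(1/4) = 135.0 K.
Change: 135.0 − 130.4 = 4.638 K.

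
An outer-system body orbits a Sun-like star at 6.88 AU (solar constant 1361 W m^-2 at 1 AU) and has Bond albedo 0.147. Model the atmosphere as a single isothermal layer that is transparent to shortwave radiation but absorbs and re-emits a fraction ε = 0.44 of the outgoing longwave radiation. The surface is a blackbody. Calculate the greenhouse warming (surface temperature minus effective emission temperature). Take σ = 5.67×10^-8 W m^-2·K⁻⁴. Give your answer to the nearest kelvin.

7 K

Flux at the orbit: S = 1361/(6.88)² = 28.75 W m^-2.
The planet radiates to space at T_e = [S(1−α)/(4σ)]^(1/4) = 102.0 K.
Surface balance with a leaky layer gives σT_s⁴ = σT_e⁴·2/(2−ε), so T_s = T_e·[2/(2−0.44)]^(1/4) = 108.5 K.
Greenhouse warming: T_s − T_e = 6.535 K.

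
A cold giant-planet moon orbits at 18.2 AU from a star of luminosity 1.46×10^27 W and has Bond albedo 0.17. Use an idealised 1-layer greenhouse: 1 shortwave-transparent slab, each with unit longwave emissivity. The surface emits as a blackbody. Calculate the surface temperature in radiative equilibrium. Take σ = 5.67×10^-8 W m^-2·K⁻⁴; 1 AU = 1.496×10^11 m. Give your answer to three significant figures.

103 kelvin

d = 18.2 × 1.496×10^11 m = 2.723×10^12 m.
Spreading L over a sphere of radius d: S = 1.46×10^27/(4π·2.72×10^12²) = 15.67 W m^-2.
OLR = S(1−α)/4 = 3.252 W m^-2; the top layer radiates at T_e = 87.02 K.
Layer-by-layer balance gives σT_s⁴ = (N+1)σT_e⁴, so T_s = 2^¼·87.02 = 103.5 K.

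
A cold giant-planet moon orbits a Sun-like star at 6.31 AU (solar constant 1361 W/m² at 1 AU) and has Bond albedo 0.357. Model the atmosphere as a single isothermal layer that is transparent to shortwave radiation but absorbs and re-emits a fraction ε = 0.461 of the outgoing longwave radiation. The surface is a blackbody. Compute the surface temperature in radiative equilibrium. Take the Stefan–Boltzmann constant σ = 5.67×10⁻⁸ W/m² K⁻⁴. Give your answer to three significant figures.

Flux at the orbit: S = 1361/(6.31)² = 34.18 W/m².
At the top of the atmosphere, σT_e⁴ = S(1−α)/4 = 5.495 W/m², giving T_e = 99.22 K.
Surface balance with a leaky layer gives σT_s⁴ = σT_e⁴·2/(2−ε), so T_s = T_e·[2/(2−0.461)]^(1/4) = 105.9 K.

106 K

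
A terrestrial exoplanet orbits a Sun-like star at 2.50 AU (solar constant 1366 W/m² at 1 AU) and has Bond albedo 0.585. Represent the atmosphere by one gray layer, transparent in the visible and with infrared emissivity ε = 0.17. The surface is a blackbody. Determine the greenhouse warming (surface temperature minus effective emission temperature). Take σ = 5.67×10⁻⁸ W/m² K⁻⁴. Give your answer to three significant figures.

3.18 K

Flux at the orbit: S = 1366/(2.50)² = 218.6 W/m².
At the top of the atmosphere, σT_e⁴ = S(1−α)/4 = 22.68 W/m², giving T_e = 141.4 K.
The surface balance (absorbed SW + ε·downward IR = σT_s⁴) with T_a⁴ = T_s⁴/2 reduces to T_s = T_e·[2/(2−ε)]^¼ = 144.6 K.
T_s − T_e = 144.6 − 141.4 = 3.176 K.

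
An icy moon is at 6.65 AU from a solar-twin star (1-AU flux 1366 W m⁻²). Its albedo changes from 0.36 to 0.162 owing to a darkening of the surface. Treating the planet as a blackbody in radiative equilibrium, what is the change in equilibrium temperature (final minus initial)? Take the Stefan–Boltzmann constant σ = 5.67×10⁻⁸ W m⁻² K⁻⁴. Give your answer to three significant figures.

6.74 K

Irradiance scales as 1/d², so S = 1366 W m⁻² × (1/6.65)² = 30.89 W m⁻².
Before: T₁ = [30.89·0.64/(4σ)]^(1/4) = 96.62 K.
After:  T₂ = [30.89·0.838/(4σ)]^(1/4) = 103.4 K.
Change: 103.4 − 96.62 = 6.736 K.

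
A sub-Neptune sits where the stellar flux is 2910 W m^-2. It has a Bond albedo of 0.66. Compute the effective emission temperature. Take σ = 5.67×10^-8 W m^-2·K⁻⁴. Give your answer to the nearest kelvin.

257 kelvin

The planet absorbs (1−α)S over its disc πR² and re-emits over 4πR², so the mean absorbed flux is (1−0.66)·2910/4 = 247.3 W m^-2.
Set σT⁴ = 247.3 → T = (247.3/σ)^(1/4) = 257.0 K.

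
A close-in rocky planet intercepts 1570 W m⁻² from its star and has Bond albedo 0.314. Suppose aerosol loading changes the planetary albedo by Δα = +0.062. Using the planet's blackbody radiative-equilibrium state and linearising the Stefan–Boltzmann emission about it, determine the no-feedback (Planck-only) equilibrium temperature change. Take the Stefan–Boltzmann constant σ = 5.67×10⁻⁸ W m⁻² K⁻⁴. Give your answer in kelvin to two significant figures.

Unperturbed T_e = [1570·(1−0.314)/(4σ)]^¼ = 262.5 K.
The change in absorbed flux is Δ[S(1−α)/4] = −SΔα/4 = -24.34 W m⁻².
Planck response: λ_P = 4σT_e³ = 4·5.67×10⁻⁸·(262.5)³ = 4.103 W m⁻²/K.
ΔT₀ = ΔF/λ_P = -24.34/4.103 = -5.93 K.

-5.9 K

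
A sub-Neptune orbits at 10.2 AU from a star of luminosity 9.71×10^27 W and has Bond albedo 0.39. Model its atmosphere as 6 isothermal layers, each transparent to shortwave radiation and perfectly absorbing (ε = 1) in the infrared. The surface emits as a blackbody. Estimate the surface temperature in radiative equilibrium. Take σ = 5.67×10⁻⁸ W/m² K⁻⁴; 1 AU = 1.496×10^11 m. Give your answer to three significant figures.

Orbital distance: d = 10.2 AU = 1.526×10^12 m.
S = L/(4πd²) = 331.9 W/m².
Top-of-atmosphere balance: σT_e⁴ = S(1−α)/4 = 50.61 W/m² → T_e = 172.8 K.
For an N-layer opaque stack, T_s⁴ = (N+1)T_e⁴, hence T_s = (7)^(1/4)×172.8 K = 281.1 K.

281 K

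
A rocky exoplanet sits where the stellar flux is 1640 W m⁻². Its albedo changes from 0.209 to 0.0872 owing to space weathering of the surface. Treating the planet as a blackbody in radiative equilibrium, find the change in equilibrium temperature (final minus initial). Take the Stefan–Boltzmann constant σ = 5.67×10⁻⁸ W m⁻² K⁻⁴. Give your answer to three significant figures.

Before: T₁ = [1640·0.791/(4σ)]^(1/4) = 275.0 K.
With α = 0.0872, T₂ = 285.0 K.
ΔT = T₂ − T₁ = 10.02 K.

10.0 K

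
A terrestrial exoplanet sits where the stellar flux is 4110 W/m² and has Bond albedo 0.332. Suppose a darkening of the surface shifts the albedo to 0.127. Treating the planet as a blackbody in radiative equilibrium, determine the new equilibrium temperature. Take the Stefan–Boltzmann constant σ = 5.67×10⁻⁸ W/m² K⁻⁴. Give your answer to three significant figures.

355 kelvin

New equilibrium: T₂ = [(1−0.127)·4110/(4σ)]^(1/4) = 354.7 K.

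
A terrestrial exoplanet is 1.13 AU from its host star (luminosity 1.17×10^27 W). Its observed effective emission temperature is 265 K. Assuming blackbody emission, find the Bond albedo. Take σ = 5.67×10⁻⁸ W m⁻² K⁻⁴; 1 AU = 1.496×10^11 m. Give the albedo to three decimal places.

d = 1.13 × 1.496×10^11 m = 1.690×10^11 m.
S = L/(4πd²) = 3258 W m⁻².
Rearranging the radiative balance, α = 1 − 4σT⁴/S.
4σT⁴ = 4·5.67×10⁻⁸·(265)⁴ = 1118 W m⁻².
Hence α = 1 − 1118/3258 = 0.6567.

0.657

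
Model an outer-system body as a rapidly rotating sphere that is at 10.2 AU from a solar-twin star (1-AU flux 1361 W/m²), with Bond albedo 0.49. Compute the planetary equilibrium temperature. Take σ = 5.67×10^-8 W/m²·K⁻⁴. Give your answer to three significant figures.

73.6 K

Flux at the orbit: S = 1361/(10.2)² = 13.08 W/m².
The planet absorbs (1−α)S over its disc πR² and re-emits over 4πR², so the mean absorbed flux is (1−0.49)·13.08/4 = 1.668 W/m².
Set σT⁴ = 1.668 → T = (1.668/σ)^(1/4) = 73.65 K.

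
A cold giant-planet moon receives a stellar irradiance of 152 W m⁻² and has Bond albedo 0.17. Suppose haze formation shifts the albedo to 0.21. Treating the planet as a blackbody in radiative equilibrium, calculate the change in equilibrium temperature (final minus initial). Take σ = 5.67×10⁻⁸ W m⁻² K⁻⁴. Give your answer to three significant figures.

With α = 0.17, T₁ = 153.6 K.
After:  T₂ = [152.0·0.79/(4σ)]^(1/4) = 151.7 K.
ΔT = T₂ − T₁ = -1.885 K.

-1.88 K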